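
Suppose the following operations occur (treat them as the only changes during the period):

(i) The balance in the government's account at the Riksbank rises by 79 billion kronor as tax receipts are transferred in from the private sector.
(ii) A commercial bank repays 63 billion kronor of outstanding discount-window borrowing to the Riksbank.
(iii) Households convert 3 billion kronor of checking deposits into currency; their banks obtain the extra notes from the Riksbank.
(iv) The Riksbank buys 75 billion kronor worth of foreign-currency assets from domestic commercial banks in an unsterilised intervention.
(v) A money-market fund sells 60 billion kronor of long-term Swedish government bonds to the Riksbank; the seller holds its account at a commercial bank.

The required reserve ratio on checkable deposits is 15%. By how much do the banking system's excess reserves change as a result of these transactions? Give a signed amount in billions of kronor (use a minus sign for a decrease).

-6.7 billion

Government account inflow 79 billion kronor: reserves −79B, deposits −79B.
Discount-window repayment 63 billion kronor: reserves −63B, deposits 0.
Currency withdrawal 3 billion kronor: reserves −3B, deposits −3B.
FX purchase 75 billion kronor: reserves +75B, deposits 0.
Asset purchase (from non-banks) 60 billion kronor: reserves +60B, deposits +60B.
Totals: Δreserves = −10B, Δdeposits = −22B.
Δrequired reserves = 15% × −22B = −3.3B.
Δexcess reserves = Δreserves − Δrequired = −10B − (−3.3B) = -6.7 billion.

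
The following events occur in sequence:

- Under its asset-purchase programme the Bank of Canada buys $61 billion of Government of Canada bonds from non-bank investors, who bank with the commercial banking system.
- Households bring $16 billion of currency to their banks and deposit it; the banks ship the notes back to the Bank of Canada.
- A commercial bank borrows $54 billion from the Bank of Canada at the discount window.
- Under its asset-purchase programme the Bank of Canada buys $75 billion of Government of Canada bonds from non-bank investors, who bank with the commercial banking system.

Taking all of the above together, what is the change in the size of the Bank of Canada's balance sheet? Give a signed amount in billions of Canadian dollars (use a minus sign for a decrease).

Asset purchase (from non-banks) $61 billion: a Bank of Canada asset is acquired → +$61B.
Currency deposit $16 billion: only the composition of liabilities changes → 0.
Discount-window loan $54 billion: a Bank of Canada asset is acquired → +$54B.
Asset purchase (from non-banks) $75 billion: a Bank of Canada asset is acquired → +$75B.
Net: 61 + 0 + 54 + 75 = +$190 billion.

+$190 billion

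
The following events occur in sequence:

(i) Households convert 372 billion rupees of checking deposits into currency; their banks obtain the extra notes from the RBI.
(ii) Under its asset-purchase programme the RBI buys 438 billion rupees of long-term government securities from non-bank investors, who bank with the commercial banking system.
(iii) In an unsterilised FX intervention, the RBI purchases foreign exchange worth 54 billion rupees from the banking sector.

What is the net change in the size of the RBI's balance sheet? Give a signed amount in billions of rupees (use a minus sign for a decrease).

+492 billion

Currency withdrawal 372 billion rupees: only the composition of liabilities changes → 0.
Asset purchase (from non-banks) 438 billion rupees: an RBI asset is acquired → +438B.
FX purchase 54 billion rupees: an RBI asset is acquired → +54B.
Net: 0 + 438 + 54 = +492 billion.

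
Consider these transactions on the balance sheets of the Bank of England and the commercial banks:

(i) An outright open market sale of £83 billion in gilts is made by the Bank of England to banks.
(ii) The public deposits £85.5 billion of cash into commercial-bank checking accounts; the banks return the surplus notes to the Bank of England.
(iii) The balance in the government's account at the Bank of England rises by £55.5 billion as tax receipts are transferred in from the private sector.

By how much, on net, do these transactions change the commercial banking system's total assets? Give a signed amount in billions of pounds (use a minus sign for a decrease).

+£30 billion

OMO sale (to banks) £83 billion: just an asset swap on bank balance sheets → 0.
Currency deposit £85.5 billion: bank balance sheets expand → +£85.5B.
Government account inflow £55.5 billion: bank balance sheets shrink → −£55.5B.
Net: 0 + 85.5 − 55.5 = +£30 billion.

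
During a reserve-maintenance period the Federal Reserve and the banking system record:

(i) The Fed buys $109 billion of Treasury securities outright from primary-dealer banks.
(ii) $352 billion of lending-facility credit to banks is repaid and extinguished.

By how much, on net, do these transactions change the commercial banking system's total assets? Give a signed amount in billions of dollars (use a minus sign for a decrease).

-$352 billion

OMO purchase (from banks) $109 billion: just an asset swap on bank balance sheets → 0.
Discount-window repayment $352 billion: bank balance sheets shrink → −$352B.
Net: 0 − 352 = -$352 billion.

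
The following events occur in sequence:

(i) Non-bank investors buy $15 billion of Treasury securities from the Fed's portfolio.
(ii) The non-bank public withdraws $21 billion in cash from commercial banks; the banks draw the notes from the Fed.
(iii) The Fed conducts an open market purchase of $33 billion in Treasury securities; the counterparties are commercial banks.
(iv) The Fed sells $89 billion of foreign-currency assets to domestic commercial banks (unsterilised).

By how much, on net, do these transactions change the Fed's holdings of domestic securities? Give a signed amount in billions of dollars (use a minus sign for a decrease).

+$18 billion

Fed balance sheet:
  Assets:      Securities +$18B, Foreign assets −$89B
  Liabilities: Bank reserves −$92B, Currency in circulation +$21B
Commercial banking system:
  Assets:      Reserves at CB −$92B, Securities −$33B, Foreign assets +$89B
  Liabilities: Checkable deposits −$36B
So the change in the Fed's holdings of domestic securities is +$18 billion.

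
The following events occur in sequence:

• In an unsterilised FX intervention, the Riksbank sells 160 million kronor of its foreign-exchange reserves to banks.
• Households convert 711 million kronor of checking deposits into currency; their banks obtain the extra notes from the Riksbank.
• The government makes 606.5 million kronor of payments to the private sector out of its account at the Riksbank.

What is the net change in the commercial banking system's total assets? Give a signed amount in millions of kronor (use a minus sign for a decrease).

Riksbank balance sheet:
  Assets:      Foreign assets −160M
  Liabilities: Bank reserves −264.5M, Currency in circulation +711M, Government deposits −606.5M
Commercial banking system:
  Assets:      Reserves at CB −264.5M, Foreign assets +160M
  Liabilities: Checkable deposits −104.5M
Change in total bank assets = -104.5 million.

-104.5 million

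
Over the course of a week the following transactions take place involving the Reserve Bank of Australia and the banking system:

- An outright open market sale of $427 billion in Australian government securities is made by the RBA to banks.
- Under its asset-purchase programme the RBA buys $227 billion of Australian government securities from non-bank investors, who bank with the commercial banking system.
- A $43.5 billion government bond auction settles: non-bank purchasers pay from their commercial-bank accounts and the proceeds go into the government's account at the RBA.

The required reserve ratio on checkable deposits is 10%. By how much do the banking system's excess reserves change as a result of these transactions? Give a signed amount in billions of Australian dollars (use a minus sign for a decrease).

OMO sale (to banks) $427 billion: reserves −$427B, deposits 0.
Asset purchase (from non-banks) $227 billion: reserves +$227B, deposits +$227B.
Government account inflow $43.5 billion: reserves −$43.5B, deposits −$43.5B.
Totals: Δreserves = −$243.5B, Δdeposits = +$183.5B.
Δrequired reserves = 10% × +$183.5B = +$18.35B.
Δexcess reserves = Δreserves − Δrequired = −$243.5B − (+$18.35B) = -$261.85 billion.

-$261.85 billion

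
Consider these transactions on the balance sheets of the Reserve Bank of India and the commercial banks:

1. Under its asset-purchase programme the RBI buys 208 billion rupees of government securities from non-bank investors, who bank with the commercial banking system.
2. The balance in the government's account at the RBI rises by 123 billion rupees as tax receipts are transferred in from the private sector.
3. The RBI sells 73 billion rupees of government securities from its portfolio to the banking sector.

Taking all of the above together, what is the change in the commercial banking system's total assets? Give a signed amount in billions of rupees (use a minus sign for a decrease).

+85 billion

RBI balance sheet:
  Assets:      Securities +135B
  Liabilities: Bank reserves +12B, Government deposits +123B
Commercial banking system:
  Assets:      Reserves at CB +12B, Securities +73B
  Liabilities: Checkable deposits +85B
Change in total bank assets = +85 billion.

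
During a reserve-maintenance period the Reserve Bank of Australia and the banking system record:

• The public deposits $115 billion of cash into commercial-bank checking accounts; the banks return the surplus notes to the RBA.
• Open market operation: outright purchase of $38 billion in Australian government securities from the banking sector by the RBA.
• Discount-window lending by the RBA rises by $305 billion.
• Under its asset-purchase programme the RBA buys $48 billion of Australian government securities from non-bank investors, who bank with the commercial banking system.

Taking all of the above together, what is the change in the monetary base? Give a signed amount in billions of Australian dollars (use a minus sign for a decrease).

+$391 billion

RBA balance sheet:
  Assets:      Securities +$86B, Loans to banks +$305B
  Liabilities: Bank reserves +$506B, Currency in circulation −$115B
Monetary base = currency + reserves: −$115B + (+$506B) = +$391 billion.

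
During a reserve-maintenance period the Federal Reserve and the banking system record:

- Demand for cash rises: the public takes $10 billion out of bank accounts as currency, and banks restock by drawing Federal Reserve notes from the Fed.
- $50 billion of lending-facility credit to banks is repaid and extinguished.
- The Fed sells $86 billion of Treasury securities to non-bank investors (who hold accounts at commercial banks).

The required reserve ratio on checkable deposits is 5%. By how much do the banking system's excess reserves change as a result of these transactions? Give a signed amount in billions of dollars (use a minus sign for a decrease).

Currency withdrawal $10 billion: reserves −$10B, deposits −$10B.
Discount-window repayment $50 billion: reserves −$50B, deposits 0.
Asset sale (to non-banks) $86 billion: reserves −$86B, deposits −$86B.
Totals: Δreserves = −$146B, Δdeposits = −$96B.
Δrequired reserves = 5% × −$96B = −$4.8B.
Δexcess reserves = Δreserves − Δrequired = −$146B − (−$4.8B) = -$141.2 billion.

-$141.2 billion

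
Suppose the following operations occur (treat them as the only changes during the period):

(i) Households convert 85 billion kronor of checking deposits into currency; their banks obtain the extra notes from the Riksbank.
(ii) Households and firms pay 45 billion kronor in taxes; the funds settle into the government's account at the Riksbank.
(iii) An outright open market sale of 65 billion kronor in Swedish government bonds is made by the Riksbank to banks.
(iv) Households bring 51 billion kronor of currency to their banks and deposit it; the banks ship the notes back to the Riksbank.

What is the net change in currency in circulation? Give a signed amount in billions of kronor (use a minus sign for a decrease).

Currency withdrawal 85 billion kronor: notes leave the central bank → +85B.
Government account inflow 45 billion kronor: no currency enters or leaves circulation → 0.
OMO sale (to banks) 65 billion kronor: no currency enters or leaves circulation → 0.
Currency deposit 51 billion kronor: notes return to the central bank → −51B.
Net: 85 + 0 + 0 − 51 = +34 billion.

+34 billion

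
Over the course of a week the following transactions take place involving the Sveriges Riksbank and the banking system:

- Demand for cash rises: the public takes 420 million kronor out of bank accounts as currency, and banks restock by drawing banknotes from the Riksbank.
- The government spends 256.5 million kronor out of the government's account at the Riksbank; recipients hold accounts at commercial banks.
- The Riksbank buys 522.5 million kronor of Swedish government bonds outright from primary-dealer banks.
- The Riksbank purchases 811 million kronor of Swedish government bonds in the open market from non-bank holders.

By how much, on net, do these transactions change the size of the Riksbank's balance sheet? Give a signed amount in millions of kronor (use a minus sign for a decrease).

+1333.5 million

Riksbank balance sheet:
  Assets:      Securities +1333.5M
  Liabilities: Bank reserves +1170M, Currency in circulation +420M, Government deposits −256.5M
Change in total Riksbank assets = +1333.5 million.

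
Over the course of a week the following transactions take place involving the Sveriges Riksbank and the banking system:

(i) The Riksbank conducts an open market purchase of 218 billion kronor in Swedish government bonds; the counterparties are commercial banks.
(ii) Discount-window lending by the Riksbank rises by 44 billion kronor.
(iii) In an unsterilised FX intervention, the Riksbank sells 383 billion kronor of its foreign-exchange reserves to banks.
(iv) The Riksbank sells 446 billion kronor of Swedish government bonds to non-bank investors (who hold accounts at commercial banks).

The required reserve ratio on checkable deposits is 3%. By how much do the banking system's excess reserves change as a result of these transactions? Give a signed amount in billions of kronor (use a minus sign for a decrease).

OMO purchase (from banks) 218 billion kronor: reserves +218B, deposits 0.
Discount-window loan 44 billion kronor: reserves +44B, deposits 0.
FX sale 383 billion kronor: reserves −383B, deposits 0.
Asset sale (to non-banks) 446 billion kronor: reserves −446B, deposits −446B.
Totals: Δreserves = −567B, Δdeposits = −446B.
Δrequired reserves = 3% × −446B = −13.38B.
Δexcess reserves = Δreserves − Δrequired = −567B − (−13.38B) = -553.62 billion.

-553.62 billion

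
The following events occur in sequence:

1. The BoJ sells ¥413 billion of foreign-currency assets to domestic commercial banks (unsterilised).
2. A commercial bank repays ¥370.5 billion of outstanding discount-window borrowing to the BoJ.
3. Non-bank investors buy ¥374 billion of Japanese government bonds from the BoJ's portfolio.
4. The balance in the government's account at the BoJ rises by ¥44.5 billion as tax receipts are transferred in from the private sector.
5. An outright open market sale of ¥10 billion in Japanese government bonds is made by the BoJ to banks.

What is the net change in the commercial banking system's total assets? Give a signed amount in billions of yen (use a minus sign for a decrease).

BoJ balance sheet:
  Assets:      Securities −¥384B, Loans to banks −¥370.5B, Foreign assets −¥413B
  Liabilities: Bank reserves −¥1212B, Government deposits +¥44.5B
Commercial banking system:
  Assets:      Reserves at CB −¥1212B, Securities +¥10B, Foreign assets +¥413B
  Liabilities: Checkable deposits −¥418.5B, Borrowings from CB −¥370.5B
Change in total bank assets = -¥789 billion.

-¥789 billion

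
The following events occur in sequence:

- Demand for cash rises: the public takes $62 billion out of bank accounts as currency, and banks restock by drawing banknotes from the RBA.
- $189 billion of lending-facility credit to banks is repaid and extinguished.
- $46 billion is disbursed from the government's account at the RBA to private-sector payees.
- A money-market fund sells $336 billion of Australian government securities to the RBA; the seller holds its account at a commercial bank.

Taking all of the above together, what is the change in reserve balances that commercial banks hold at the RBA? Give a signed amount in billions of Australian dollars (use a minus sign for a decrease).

Currency withdrawal $62 billion: banks swap reserves for currency → −$62B.
Discount-window repayment $189 billion: repayment is debited from reserves → −$189B.
Government spending $46 billion: government payments flow into bank reserve accounts → +$46B.
Asset purchase (from non-banks) $336 billion: the RBA pays by crediting reserve accounts → +$336B.
Net: −62 − 189 + 46 + 336 = +$131 billion.

+$131 billion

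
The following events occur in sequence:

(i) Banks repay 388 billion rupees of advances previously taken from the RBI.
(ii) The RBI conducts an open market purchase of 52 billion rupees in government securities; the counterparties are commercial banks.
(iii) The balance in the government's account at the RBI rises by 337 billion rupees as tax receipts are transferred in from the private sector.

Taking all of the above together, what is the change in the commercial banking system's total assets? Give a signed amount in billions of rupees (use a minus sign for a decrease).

-725 billion

RBI balance sheet:
  Assets:      Securities +52B, Loans to banks −388B
  Liabilities: Bank reserves −673B, Government deposits +337B
Commercial banking system:
  Assets:      Reserves at CB −673B, Securities −52B
  Liabilities: Checkable deposits −337B, Borrowings from CB −388B
Change in total bank assets = -725 billion.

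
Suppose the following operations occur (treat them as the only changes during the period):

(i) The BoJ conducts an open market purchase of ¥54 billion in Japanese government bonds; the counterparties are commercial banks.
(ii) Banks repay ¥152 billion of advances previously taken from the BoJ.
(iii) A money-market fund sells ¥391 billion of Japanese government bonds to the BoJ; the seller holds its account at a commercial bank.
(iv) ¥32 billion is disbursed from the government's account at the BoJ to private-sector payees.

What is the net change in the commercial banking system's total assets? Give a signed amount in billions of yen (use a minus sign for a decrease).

OMO purchase (from banks) ¥54 billion: just an asset swap on bank balance sheets → 0.
Discount-window repayment ¥152 billion: bank balance sheets shrink → −¥152B.
Asset purchase (from non-banks) ¥391 billion: bank balance sheets expand → +¥391B.
Government spending ¥32 billion: bank balance sheets expand → +¥32B.
Net: 0 − 152 + 391 + 32 = +¥271 billion.

+¥271 billion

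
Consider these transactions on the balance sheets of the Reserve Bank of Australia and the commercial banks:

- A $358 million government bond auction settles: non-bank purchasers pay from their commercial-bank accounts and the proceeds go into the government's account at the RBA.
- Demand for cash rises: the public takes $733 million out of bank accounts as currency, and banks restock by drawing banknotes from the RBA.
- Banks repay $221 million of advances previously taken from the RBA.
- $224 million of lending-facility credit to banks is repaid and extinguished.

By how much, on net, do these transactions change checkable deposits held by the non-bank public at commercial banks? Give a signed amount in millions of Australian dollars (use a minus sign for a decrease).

RBA balance sheet:
  Assets:      Loans to banks −$445M
  Liabilities: Bank reserves −$1536M, Currency in circulation +$733M, Government deposits +$358M
Commercial banking system:
  Assets:      Reserves at CB −$1536M
  Liabilities: Checkable deposits −$1091M, Borrowings from CB −$445M
So the change in checkable deposits held by the non-bank public at commercial banks is -$1091 million.

-$1091 million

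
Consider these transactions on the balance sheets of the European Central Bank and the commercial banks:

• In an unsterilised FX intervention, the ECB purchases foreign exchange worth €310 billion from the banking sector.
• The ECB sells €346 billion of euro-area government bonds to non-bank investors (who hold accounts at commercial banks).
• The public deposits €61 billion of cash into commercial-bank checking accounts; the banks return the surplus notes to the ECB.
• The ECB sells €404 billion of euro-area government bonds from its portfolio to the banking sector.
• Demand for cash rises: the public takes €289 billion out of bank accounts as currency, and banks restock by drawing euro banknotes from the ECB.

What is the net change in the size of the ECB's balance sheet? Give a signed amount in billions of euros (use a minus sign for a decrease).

ECB balance sheet:
  Assets:      Securities −€750B, Foreign assets +€310B
  Liabilities: Bank reserves −€668B, Currency in circulation +€228B
Change in total ECB assets = -€440 billion.

-€440 billion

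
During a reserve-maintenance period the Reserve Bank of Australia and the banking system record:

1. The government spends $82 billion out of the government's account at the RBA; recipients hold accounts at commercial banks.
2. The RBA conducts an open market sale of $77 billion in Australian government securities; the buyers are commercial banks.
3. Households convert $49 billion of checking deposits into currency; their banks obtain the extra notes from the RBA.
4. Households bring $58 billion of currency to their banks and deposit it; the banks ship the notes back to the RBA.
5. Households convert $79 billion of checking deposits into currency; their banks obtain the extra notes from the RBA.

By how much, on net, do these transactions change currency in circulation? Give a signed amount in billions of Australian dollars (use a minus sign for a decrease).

+$70 billion

Government spending $82 billion: no currency enters or leaves circulation → 0.
OMO sale (to banks) $77 billion: no currency enters or leaves circulation → 0.
Currency withdrawal $49 billion: notes leave the central bank → +$49B.
Currency deposit $58 billion: notes return to the central bank → −$58B.
Currency withdrawal $79 billion: notes leave the central bank → +$79B.
Net: 0 + 0 + 49 − 58 + 79 = +$70 billion.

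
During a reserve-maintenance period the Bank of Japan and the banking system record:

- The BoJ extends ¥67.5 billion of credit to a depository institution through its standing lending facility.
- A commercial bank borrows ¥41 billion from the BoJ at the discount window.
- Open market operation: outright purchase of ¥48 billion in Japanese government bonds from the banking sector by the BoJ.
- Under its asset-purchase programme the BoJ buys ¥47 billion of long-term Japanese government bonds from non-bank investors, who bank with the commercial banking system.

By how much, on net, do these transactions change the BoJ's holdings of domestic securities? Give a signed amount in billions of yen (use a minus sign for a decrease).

BoJ balance sheet:
  Assets:      Securities +¥95B, Loans to banks +¥108.5B
  Liabilities: Bank reserves +¥203.5B
Commercial banking system:
  Assets:      Reserves at CB +¥203.5B, Securities −¥48B
  Liabilities: Checkable deposits +¥47B, Borrowings from CB +¥108.5B
So the change in the BoJ's holdings of domestic securities is +¥95 billion.

+¥95 billion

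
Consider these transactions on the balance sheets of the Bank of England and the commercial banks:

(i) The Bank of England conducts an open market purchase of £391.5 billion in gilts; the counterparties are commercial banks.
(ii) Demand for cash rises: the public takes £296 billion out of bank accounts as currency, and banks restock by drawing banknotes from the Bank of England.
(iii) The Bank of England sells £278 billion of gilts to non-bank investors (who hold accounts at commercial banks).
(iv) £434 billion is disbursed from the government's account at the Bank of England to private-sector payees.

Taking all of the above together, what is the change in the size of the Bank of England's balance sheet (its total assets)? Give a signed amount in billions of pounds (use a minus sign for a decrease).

OMO purchase (from banks) £391.5 billion: a Bank of England asset is acquired → +£391.5B.
Currency withdrawal £296 billion: only the composition of liabilities changes → 0.
Asset sale (to non-banks) £278 billion: a Bank of England asset is shed → −£278B.
Government spending £434 billion: only the composition of liabilities changes → 0.
Net: 391.5 + 0 − 278 + 0 = +£113.5 billion.

+£113.5 billion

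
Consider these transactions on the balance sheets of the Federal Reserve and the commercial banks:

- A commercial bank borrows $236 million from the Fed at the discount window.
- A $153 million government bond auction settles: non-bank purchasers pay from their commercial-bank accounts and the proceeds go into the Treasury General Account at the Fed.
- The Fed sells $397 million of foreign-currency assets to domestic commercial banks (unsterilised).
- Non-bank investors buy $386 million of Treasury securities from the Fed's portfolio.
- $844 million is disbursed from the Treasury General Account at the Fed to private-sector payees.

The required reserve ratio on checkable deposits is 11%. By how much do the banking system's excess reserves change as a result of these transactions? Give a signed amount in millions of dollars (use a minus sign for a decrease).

+$110.45 million

Discount-window loan $236 million: reserves +$236M, deposits 0.
Government account inflow $153 million: reserves −$153M, deposits −$153M.
FX sale $397 million: reserves −$397M, deposits 0.
Asset sale (to non-banks) $386 million: reserves −$386M, deposits −$386M.
Government spending $844 million: reserves +$844M, deposits +$844M.
Totals: Δreserves = +$144M, Δdeposits = +$305M.
Δrequired reserves = 11% × +$305M = +$33.55M.
Δexcess reserves = Δreserves − Δrequired = +$144M − (+$33.55M) = +$110.45 million.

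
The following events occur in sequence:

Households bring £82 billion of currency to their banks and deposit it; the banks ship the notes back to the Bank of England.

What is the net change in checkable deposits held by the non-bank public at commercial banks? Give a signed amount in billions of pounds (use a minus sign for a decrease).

Bank of England balance sheet:
  Assets:      no change
  Liabilities: Bank reserves +£82B, Currency in circulation −£82B
Commercial banking system:
  Assets:      Reserves at CB +£82B
  Liabilities: Checkable deposits +£82B
So the change in checkable deposits held by the non-bank public at commercial banks is +£82 billion.

+£82 billion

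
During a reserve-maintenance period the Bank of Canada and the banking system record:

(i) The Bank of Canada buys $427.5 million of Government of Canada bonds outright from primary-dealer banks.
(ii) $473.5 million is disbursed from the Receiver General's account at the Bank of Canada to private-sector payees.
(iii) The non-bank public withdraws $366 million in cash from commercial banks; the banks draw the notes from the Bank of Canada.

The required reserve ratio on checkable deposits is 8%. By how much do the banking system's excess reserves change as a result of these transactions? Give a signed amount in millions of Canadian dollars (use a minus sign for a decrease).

+$526.4 million

OMO purchase (from banks) $427.5 million: reserves +$427.5M, deposits 0.
Government spending $473.5 million: reserves +$473.5M, deposits +$473.5M.
Currency withdrawal $366 million: reserves −$366M, deposits −$366M.
Totals: Δreserves = +$535M, Δdeposits = +$107.5M.
Δrequired reserves = 8% × +$107.5M = +$8.6M.
Δexcess reserves = Δreserves − Δrequired = +$535M − (+$8.6M) = +$526.4 million.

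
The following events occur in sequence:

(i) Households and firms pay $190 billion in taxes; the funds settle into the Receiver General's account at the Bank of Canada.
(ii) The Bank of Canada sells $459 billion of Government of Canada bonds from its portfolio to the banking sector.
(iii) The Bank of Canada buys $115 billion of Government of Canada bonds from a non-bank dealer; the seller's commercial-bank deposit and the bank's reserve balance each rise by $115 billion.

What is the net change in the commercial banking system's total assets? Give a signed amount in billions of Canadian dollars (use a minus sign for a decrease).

-$75 billion

Government account inflow $190 billion: bank balance sheets shrink → −$190B.
OMO sale (to banks) $459 billion: just an asset swap on bank balance sheets → 0.
Asset purchase (from non-banks) $115 billion: bank balance sheets expand → +$115B.
Net: −190 + 0 + 115 = -$75 billion.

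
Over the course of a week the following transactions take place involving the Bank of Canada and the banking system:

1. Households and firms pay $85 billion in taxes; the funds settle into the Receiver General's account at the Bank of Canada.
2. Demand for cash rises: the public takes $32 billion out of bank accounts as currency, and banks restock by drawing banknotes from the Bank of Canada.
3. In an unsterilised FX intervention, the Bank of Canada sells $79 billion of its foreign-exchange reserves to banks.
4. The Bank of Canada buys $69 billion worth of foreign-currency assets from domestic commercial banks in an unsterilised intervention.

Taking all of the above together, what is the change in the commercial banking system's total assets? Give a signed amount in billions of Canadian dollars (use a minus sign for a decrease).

-$117 billion

Bank of Canada balance sheet:
  Assets:      Foreign assets −$10B
  Liabilities: Bank reserves −$127B, Currency in circulation +$32B, Government deposits +$85B
Commercial banking system:
  Assets:      Reserves at CB −$127B, Foreign assets +$10B
  Liabilities: Checkable deposits −$117B
Change in total bank assets = -$117 billion.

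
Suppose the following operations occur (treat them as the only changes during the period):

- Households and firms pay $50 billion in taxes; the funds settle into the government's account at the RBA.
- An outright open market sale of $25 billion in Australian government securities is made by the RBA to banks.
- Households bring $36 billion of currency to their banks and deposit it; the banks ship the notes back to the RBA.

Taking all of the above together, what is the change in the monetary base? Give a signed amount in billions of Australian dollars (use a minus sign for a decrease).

-$75 billion

Government account inflow $50 billion: reserves shift to a non-base liability → −$50B.
OMO sale (to banks) $25 billion: RBA balance sheet contracts → −$25B.
Currency deposit $36 billion: just a shift between currency and reserves — both are base money → 0.
Net: −50 − 25 + 0 = -$75 billion.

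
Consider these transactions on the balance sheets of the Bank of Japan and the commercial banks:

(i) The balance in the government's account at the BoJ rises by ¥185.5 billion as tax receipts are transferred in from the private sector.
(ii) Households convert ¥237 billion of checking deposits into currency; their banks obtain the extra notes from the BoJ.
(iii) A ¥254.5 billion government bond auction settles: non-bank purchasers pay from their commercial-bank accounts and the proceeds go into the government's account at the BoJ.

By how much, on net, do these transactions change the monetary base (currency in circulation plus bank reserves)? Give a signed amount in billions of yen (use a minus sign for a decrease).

BoJ balance sheet:
  Assets:      no change
  Liabilities: Bank reserves −¥677B, Currency in circulation +¥237B, Government deposits +¥440B
Commercial banking system:
  Assets:      Reserves at CB −¥677B
  Liabilities: Checkable deposits −¥677B
Monetary base = currency + reserves: +¥237B + (−¥677B) = -¥440 billion.

-¥440 billion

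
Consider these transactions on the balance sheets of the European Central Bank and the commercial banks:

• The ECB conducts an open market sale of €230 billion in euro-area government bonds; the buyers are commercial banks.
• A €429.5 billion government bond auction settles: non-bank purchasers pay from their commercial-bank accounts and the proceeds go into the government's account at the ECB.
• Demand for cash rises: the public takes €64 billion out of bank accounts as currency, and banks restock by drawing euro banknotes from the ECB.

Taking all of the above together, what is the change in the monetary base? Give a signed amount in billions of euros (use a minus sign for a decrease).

-€659.5 billion

ECB balance sheet:
  Assets:      Securities −€230B
  Liabilities: Bank reserves −€723.5B, Currency in circulation +€64B, Government deposits +€429.5B
Commercial banking system:
  Assets:      Reserves at CB −€723.5B, Securities +€230B
  Liabilities: Checkable deposits −€493.5B
Monetary base = currency + reserves: +€64B + (−€723.5B) = -€659.5 billion.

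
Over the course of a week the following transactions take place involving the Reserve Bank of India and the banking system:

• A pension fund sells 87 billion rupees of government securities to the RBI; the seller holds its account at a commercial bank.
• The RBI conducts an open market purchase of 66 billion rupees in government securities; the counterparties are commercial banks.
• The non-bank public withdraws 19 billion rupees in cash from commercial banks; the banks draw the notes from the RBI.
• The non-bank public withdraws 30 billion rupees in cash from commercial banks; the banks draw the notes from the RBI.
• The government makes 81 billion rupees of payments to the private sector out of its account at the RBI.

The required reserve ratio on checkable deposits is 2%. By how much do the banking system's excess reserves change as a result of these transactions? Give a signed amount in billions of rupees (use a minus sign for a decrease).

Asset purchase (from non-banks) 87 billion rupees: reserves +87B, deposits +87B.
OMO purchase (from banks) 66 billion rupees: reserves +66B, deposits 0.
Currency withdrawal 19 billion rupees: reserves −19B, deposits −19B.
Currency withdrawal 30 billion rupees: reserves −30B, deposits −30B.
Government spending 81 billion rupees: reserves +81B, deposits +81B.
Totals: Δreserves = +185B, Δdeposits = +119B.
Δrequired reserves = 2% × +119B = +2.38B.
Δexcess reserves = Δreserves − Δrequired = +185B − (+2.38B) = +182.62 billion.

+182.62 billion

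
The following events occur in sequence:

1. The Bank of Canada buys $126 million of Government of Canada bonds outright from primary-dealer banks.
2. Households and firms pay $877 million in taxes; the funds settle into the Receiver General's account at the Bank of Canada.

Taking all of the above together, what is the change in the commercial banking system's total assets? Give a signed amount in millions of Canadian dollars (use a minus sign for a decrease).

OMO purchase (from banks) $126 million: just an asset swap on bank balance sheets → 0.
Government account inflow $877 million: bank balance sheets shrink → −$877M.
Net: 0 − 877 = -$877 million.

-$877 million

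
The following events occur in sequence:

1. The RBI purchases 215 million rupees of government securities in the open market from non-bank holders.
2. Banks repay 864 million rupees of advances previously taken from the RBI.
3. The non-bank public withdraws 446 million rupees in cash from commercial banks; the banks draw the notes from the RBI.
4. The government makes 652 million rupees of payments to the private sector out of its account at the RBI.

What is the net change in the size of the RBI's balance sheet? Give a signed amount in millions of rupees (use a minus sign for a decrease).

Asset purchase (from non-banks) 215 million rupees: an RBI asset is acquired → +215M.
Discount-window repayment 864 million rupees: an RBI asset is shed → −864M.
Currency withdrawal 446 million rupees: only the composition of liabilities changes → 0.
Government spending 652 million rupees: only the composition of liabilities changes → 0.
Net: 215 − 864 + 0 + 0 = -649 million.

-649 million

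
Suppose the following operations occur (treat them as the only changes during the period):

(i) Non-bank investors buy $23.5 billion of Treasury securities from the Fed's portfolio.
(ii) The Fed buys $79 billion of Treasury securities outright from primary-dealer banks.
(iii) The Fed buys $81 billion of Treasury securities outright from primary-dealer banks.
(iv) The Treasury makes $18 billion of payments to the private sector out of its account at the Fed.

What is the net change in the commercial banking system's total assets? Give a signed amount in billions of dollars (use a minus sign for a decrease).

Asset sale (to non-banks) $23.5 billion: bank balance sheets shrink → −$23.5B.
OMO purchase (from banks) $79 billion: just an asset swap on bank balance sheets → 0.
OMO purchase (from banks) $81 billion: just an asset swap on bank balance sheets → 0.
Government spending $18 billion: bank balance sheets expand → +$18B.
Net: −23.5 + 0 + 0 + 18 = -$5.5 billion.

-$5.5 billion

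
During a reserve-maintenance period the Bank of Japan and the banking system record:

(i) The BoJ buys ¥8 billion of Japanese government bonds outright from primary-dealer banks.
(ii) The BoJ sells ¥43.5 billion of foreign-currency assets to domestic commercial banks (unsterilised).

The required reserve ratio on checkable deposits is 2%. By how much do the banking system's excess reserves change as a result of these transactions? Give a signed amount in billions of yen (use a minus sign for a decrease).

-¥35.5 billion

OMO purchase (from banks) ¥8 billion: reserves +¥8B, deposits 0.
FX sale ¥43.5 billion: reserves −¥43.5B, deposits 0.
Totals: Δreserves = −¥35.5B, Δdeposits = 0.
Δrequired reserves = 2% × 0 = 0.
Δexcess reserves = Δreserves − Δrequired = −¥35.5B − (0) = -¥35.5 billion.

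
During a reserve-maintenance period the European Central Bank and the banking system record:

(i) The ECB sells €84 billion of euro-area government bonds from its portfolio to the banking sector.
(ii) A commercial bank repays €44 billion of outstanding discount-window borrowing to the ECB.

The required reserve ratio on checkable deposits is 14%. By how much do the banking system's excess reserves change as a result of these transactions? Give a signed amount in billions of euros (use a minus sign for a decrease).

-€128 billion

OMO sale (to banks) €84 billion: reserves −€84B, deposits 0.
Discount-window repayment €44 billion: reserves −€44B, deposits 0.
Totals: Δreserves = −€128B, Δdeposits = 0.
Δrequired reserves = 14% × 0 = 0.
Δexcess reserves = Δreserves − Δrequired = −€128B − (0) = -€128 billion.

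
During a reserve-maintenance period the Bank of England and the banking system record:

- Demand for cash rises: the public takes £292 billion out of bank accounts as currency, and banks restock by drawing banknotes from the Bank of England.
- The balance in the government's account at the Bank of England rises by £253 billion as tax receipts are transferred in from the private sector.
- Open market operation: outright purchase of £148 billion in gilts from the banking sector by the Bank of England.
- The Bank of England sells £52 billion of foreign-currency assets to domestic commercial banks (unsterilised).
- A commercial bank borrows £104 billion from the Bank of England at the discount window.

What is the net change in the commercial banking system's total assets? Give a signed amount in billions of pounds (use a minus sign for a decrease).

-£441 billion

Bank of England balance sheet:
  Assets:      Securities +£148B, Loans to banks +£104B, Foreign assets −£52B
  Liabilities: Bank reserves −£345B, Currency in circulation +£292B, Government deposits +£253B
Commercial banking system:
  Assets:      Reserves at CB −£345B, Securities −£148B, Foreign assets +£52B
  Liabilities: Checkable deposits −£545B, Borrowings from CB +£104B
Change in total bank assets = -£441 billion.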